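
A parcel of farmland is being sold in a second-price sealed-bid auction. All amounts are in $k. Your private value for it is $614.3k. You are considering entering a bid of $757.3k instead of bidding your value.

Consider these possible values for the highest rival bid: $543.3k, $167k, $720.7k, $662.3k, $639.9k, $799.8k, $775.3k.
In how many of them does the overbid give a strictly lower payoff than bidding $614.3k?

3

The deviation hurts exactly when the highest competing bid lies strictly between $614.3k and $757.3k — overbidding then wins at a price above your value.
$543.3k: below both → same outcome either way.
$167k: below both → same outcome either way.
$720.7k: inside the interval → strictly worse (loss $106.4k).
$662.3k: inside the interval → strictly worse (loss $48k).
$639.9k: inside the interval → strictly worse (loss $25.6k).
$799.8k: above both → same outcome either way.
$775.3k: above both → same outcome either way.
Count: 3.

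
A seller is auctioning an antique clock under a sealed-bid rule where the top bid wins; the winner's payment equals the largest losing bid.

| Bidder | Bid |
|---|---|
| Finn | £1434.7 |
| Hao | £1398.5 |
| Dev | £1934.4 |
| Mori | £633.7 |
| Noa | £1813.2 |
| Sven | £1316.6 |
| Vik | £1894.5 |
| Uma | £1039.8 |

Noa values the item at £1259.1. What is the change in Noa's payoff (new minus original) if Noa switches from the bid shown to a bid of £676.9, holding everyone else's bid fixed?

£0

The highest bid among the other bidders is £1934.4; Noa's bid doesn't change that.
Original bid £1813.2: Noa is not highest (top rival bid is £1934.4); payoff £0.
Alternative bid £676.9: Noa is not highest (top rival bid is £1934.4); payoff £0.
Change in payoff = £0 − (£0) = £0.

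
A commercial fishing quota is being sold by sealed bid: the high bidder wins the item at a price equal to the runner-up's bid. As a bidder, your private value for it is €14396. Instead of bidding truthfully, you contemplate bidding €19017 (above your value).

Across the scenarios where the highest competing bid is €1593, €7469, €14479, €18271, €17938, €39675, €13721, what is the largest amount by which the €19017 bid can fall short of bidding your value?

€3875

€1593: same outcome either way → loss €0.
€7469: same outcome either way → loss €0.
€14479: truthful gives €0, deviation gives −€83 → loss €83.
€18271: truthful gives €0, deviation gives −€3875 → loss €3875.
€17938: truthful gives €0, deviation gives −€3542 → loss €3542.
€39675: same outcome either way → loss €0.
€13721: same outcome either way → loss €0.
Maximum loss: €3875.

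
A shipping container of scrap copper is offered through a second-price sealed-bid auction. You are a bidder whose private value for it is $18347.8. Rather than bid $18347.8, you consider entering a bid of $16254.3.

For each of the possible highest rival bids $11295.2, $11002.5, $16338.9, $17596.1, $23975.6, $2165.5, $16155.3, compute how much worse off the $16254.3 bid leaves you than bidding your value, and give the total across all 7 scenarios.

The deviation costs you only when the competing bid falls strictly between $16254.3 and $18347.8; elsewhere both bids give the same outcome.
$11295.2: outcomes coincide → loss $0.
$11002.5: outcomes coincide → loss $0.
$16338.9: truthful payoff $2008.9, deviation payoff $0 → loss $2008.9.
$17596.1: truthful payoff $751.7, deviation payoff $0 → loss $751.7.
$23975.6: outcomes coincide → loss $0.
$2165.5: outcomes coincide → loss $0.
$16155.3: outcomes coincide → loss $0.
Total loss = $2008.9 + $751.7 = $2760.6.

$2760.6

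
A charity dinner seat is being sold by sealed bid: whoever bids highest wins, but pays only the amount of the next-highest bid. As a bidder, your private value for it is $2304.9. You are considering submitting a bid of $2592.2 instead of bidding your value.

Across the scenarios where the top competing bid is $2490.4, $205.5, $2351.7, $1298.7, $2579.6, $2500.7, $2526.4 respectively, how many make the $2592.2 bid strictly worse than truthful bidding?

5

The deviation hurts exactly when the highest competing bid lies strictly between $2304.9 and $2592.2 — overbidding then wins at a price above your value.
$2490.4: inside the interval → strictly worse (loss $185.5).
$205.5: below both → same outcome either way.
$2351.7: inside the interval → strictly worse (loss $46.8).
$1298.7: below both → same outcome either way.
$2579.6: inside the interval → strictly worse (loss $274.7).
$2500.7: inside the interval → strictly worse (loss $195.8).
$2526.4: inside the interval → strictly worse (loss $221.5).
Count: 5.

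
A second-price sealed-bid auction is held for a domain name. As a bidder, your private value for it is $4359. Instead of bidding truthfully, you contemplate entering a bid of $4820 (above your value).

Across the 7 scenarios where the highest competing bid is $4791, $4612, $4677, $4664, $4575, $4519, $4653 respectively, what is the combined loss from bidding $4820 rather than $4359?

The deviation costs you only when the competing bid falls strictly between $4359 and $4820; elsewhere both bids give the same outcome.
$4791: truthful payoff $0, deviation payoff −$432 → loss $432.
$4612: truthful payoff $0, deviation payoff −$253 → loss $253.
$4677: truthful payoff $0, deviation payoff −$318 → loss $318.
$4664: truthful payoff $0, deviation payoff −$305 → loss $305.
$4575: truthful payoff $0, deviation payoff −$216 → loss $216.
$4519: truthful payoff $0, deviation payoff −$160 → loss $160.
$4653: truthful payoff $0, deviation payoff −$294 → loss $294.
Total loss = $432 + $253 + $318 + $305 + $216 + $160 + $294 = $1978.

$1978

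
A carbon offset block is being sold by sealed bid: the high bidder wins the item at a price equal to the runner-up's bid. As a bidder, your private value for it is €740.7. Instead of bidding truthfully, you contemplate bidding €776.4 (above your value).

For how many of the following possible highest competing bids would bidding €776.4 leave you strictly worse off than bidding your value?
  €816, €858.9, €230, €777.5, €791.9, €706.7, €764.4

The deviation hurts exactly when the highest competing bid lies strictly between €740.7 and €776.4 — overbidding then wins at a price above your value.
€816: above both → same outcome either way.
€858.9: above both → same outcome either way.
€230: below both → same outcome either way.
€777.5: above both → same outcome either way.
€791.9: above both → same outcome either way.
€706.7: below both → same outcome either way.
€764.4: inside the interval → strictly worse (loss €23.7).
Count: 1.

1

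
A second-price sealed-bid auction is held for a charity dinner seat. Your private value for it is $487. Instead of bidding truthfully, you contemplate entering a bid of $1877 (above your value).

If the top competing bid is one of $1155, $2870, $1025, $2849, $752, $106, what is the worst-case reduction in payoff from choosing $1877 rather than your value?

$668

$1155: truthful gives $0, deviation gives −$668 → loss $668.
$2870: same outcome either way → loss $0.
$1025: truthful gives $0, deviation gives −$538 → loss $538.
$2849: same outcome either way → loss $0.
$752: truthful gives $0, deviation gives −$265 → loss $265.
$106: same outcome either way → loss $0.
Maximum loss: $668.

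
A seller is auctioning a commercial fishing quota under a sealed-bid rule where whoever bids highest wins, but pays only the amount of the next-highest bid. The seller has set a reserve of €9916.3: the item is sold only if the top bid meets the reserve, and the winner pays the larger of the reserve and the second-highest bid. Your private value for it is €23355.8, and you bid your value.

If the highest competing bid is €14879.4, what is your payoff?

Your bid €23355.8 is the highest and exceeds the reserve.
Price = max(second-highest bid, reserve) = max(€14879.4, €9916.3) = €14879.4.
Payoff = €23355.8 − €14879.4 = €8476.4.

€8476.4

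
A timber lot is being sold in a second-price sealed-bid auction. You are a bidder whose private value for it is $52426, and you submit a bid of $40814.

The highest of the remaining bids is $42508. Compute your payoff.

Your bid $40814 is below the highest competing bid $42508, so you lose.
A losing bidder pays nothing and receives nothing: payoff = $0.

$0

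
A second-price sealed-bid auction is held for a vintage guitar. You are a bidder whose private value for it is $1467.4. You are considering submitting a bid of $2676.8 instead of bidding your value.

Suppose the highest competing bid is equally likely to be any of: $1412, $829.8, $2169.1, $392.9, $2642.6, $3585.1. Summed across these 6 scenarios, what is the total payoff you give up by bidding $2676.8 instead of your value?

$1876.9

The deviation costs you only when the competing bid falls strictly between $1467.4 and $2676.8; elsewhere both bids give the same outcome.
$1412: outcomes coincide → loss $0.
$829.8: outcomes coincide → loss $0.
$2169.1: truthful payoff $0, deviation payoff −$701.7 → loss $701.7.
$392.9: outcomes coincide → loss $0.
$2642.6: truthful payoff $0, deviation payoff −$1175.2 → loss $1175.2.
$3585.1: outcomes coincide → loss $0.
Total loss = $701.7 + $1175.2 = $1876.9.
Because the price is fixed by the runner-up's bid, deviating from your value can only change a good outcome into a bad one — never the reverse.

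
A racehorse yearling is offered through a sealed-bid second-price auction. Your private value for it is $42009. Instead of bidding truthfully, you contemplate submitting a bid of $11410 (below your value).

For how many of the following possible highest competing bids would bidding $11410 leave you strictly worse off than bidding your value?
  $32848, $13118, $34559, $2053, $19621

The deviation hurts exactly when the highest competing bid lies strictly between $11410 and $42009 — underbidding then forfeits a profitable win.
$32848: inside the interval → strictly worse (loss $9161).
$13118: inside the interval → strictly worse (loss $28891).
$34559: inside the interval → strictly worse (loss $7450).
$2053: below both → same outcome either way.
$19621: inside the interval → strictly worse (loss $22388).
Count: 4.

4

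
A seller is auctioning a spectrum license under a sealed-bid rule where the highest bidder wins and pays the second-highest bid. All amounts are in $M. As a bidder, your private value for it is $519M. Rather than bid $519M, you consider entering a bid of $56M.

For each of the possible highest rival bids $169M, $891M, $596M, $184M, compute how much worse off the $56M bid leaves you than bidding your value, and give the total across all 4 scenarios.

The deviation costs you only when the competing bid falls strictly between $56M and $519M; elsewhere both bids give the same outcome.
$169M: truthful payoff $350M, deviation payoff $0M → loss $350M.
$891M: outcomes coincide → loss $0M.
$596M: outcomes coincide → loss $0M.
$184M: truthful payoff $335M, deviation payoff $0M → loss $335M.
Total loss = $350M + $335M = $685M.

$685M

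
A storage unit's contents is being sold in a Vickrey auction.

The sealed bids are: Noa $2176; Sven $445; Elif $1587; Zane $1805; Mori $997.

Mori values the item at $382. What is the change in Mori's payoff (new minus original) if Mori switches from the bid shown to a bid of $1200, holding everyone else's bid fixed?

$0

The highest bid among the other bidders is $2176; Mori's bid doesn't change that.
Original bid $997: Mori is not highest (top rival bid is $2176); payoff $0.
Alternative bid $1200: Mori is not highest (top rival bid is $2176); payoff $0.
Change in payoff = $0 − ($0) = $0.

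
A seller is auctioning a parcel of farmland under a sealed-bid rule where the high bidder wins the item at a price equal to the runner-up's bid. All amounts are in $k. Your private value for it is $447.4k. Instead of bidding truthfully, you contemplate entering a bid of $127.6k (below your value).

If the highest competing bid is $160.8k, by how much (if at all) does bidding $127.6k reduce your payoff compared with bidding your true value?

Bidding your value $447.4k: you win (since $447.4k > $160.8k) and pay $160.8k. Payoff $286.6k.
Bidding $127.6k: you lose. Payoff $0k.
The competing bid $160.8k lies between your shaded bid and your value, so underbidding forfeits an item you could have won at a profitable price.
Loss from deviating = $286.6k − ($0k) = $286.6k.
Because the price is fixed by the runner-up's bid, deviating from your value can only change a good outcome into a bad one — never the reverse.

$286.6k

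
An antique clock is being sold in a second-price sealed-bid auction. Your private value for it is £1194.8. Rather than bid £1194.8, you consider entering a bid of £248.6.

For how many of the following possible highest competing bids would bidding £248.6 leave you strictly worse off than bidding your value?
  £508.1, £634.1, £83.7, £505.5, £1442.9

3

The deviation hurts exactly when the highest competing bid lies strictly between £248.6 and £1194.8 — underbidding then forfeits a profitable win.
£508.1: inside the interval → strictly worse (loss £686.7).
£634.1: inside the interval → strictly worse (loss £560.7).
£83.7: below both → same outcome either way.
£505.5: inside the interval → strictly worse (loss £689.3).
£1442.9: above both → same outcome either way.
Count: 3.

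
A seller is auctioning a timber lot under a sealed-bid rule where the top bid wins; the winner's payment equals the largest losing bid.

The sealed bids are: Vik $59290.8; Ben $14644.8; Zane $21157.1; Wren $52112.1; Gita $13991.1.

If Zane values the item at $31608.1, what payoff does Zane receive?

Highest bid: Vik at $59290.8, so Vik wins.
Second-highest bid: Wren at $52112.1 — that is the price the winner pays.
Zane did not win, so Zane pays nothing and receives nothing: payoff $0.

$0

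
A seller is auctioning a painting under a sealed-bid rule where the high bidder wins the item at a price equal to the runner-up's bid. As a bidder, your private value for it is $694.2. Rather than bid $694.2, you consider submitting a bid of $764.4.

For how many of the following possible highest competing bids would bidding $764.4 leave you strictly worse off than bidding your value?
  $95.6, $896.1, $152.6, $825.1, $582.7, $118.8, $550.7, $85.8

The deviation hurts exactly when the highest competing bid lies strictly between $694.2 and $764.4 — overbidding then wins at a price above your value.
$95.6: below both → same outcome either way.
$896.1: above both → same outcome either way.
$152.6: below both → same outcome either way.
$825.1: above both → same outcome either way.
$582.7: below both → same outcome either way.
$118.8: below both → same outcome either way.
$550.7: below both → same outcome either way.
$85.8: below both → same outcome either way.
Count: 0.

0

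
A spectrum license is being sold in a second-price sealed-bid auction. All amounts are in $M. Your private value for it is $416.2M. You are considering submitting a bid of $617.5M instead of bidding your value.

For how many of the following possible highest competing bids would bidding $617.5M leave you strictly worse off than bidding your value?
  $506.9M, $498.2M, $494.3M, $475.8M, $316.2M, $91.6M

The deviation hurts exactly when the highest competing bid lies strictly between $416.2M and $617.5M — overbidding then wins at a price above your value.
$506.9M: inside the interval → strictly worse (loss $90.7M).
$498.2M: inside the interval → strictly worse (loss $82M).
$494.3M: inside the interval → strictly worse (loss $78.1M).
$475.8M: inside the interval → strictly worse (loss $59.6M).
$316.2M: below both → same outcome either way.
$91.6M: below both → same outcome either way.
Count: 4.

4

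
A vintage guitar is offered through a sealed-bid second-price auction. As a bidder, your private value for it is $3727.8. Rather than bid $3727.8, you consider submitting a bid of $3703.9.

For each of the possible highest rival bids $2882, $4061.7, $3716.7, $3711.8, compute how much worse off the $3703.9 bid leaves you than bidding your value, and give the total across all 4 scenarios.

$27.1

The deviation costs you only when the competing bid falls strictly between $3703.9 and $3727.8; elsewhere both bids give the same outcome.
$2882: outcomes coincide → loss $0.
$4061.7: outcomes coincide → loss $0.
$3716.7: truthful payoff $11.1, deviation payoff $0 → loss $11.1.
$3711.8: truthful payoff $16, deviation payoff $0 → loss $16.
Total loss = $11.1 + $16 = $27.1.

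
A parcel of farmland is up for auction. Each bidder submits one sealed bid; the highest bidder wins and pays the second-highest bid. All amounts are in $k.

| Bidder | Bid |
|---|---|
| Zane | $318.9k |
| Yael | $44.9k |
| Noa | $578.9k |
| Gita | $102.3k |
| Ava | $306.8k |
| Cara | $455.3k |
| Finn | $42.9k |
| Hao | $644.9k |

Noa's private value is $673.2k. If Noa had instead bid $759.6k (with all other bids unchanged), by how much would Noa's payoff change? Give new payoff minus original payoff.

The highest bid among the other bidders is $644.9k; Noa's bid doesn't change that.
Original bid $578.9k: Noa is not highest (top rival bid is $644.9k); payoff $0k.
Alternative bid $759.6k: Noa is highest, pays the top rival bid $644.9k; payoff $673.2k − $644.9k = $28.3k.
Change in payoff = $28.3k − ($0k) = $28.3k.

$28.3k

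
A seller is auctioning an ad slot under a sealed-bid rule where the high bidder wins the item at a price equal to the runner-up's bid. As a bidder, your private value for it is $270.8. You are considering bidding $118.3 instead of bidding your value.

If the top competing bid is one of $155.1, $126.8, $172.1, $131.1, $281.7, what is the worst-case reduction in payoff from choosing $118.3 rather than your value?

$155.1: truthful gives $115.7, deviation gives $0 → loss $115.7.
$126.8: truthful gives $144, deviation gives $0 → loss $144.
$172.1: truthful gives $98.7, deviation gives $0 → loss $98.7.
$131.1: truthful gives $139.7, deviation gives $0 → loss $139.7.
$281.7: same outcome either way → loss $0.
Maximum loss: $144.

$144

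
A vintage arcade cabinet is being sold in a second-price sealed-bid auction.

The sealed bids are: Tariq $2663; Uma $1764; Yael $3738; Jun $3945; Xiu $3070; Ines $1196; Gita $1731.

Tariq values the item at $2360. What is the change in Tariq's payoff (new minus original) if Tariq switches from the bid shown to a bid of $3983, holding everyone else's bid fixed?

−$1585

The highest bid among the other bidders is $3945; Tariq's bid doesn't change that.
Original bid $2663: Tariq is not highest (top rival bid is $3945); payoff $0.
Alternative bid $3983: Tariq is highest, pays the top rival bid $3945; payoff $2360 − $3945 = −$1585.
Change in payoff = −$1585 − ($0) = −$1585.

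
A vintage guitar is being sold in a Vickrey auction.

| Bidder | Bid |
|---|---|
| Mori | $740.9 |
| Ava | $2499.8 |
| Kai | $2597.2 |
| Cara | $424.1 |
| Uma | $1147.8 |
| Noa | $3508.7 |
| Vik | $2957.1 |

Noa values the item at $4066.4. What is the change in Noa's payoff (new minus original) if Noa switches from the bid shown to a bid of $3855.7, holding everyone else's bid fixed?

The highest bid among the other bidders is $2957.1; Noa's bid doesn't change that.
Original bid $3508.7: Noa is highest, pays the top rival bid $2957.1; payoff $4066.4 − $2957.1 = $1109.3.
Alternative bid $3855.7: Noa is highest, pays the top rival bid $2957.1; payoff $4066.4 − $2957.1 = $1109.3.
Change in payoff = $1109.3 − ($1109.3) = $0.

$0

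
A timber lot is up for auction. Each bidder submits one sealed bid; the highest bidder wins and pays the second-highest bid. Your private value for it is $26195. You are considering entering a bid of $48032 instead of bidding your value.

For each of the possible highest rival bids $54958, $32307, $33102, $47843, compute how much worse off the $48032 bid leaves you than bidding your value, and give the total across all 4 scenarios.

The deviation costs you only when the competing bid falls strictly between $26195 and $48032; elsewhere both bids give the same outcome.
$54958: outcomes coincide → loss $0.
$32307: truthful payoff $0, deviation payoff −$6112 → loss $6112.
$33102: truthful payoff $0, deviation payoff −$6907 → loss $6907.
$47843: truthful payoff $0, deviation payoff −$21648 → loss $21648.
Total loss = $6112 + $6907 + $21648 = $34667.
Truthful bidding weakly dominates here: raising your bid can only win items priced above your value, and lowering it can only forfeit items priced below.

$34667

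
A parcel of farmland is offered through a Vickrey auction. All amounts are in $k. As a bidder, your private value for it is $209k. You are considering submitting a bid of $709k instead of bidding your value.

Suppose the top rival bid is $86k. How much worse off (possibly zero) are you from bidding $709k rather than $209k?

Bidding your value $209k: you win (since $209k > $86k) and pay $86k. Payoff $123k.
Bidding $709k: you win and pay $86k. Payoff $209k − $86k = $123k.
Difference = $123k − $123k = $0k; both bids lead to the same outcome because the competing bid is below both your value and your alternative bid.
In a second-price auction your bid sets only whether you win, not what you pay, so bidding your true value is weakly dominant.

$0k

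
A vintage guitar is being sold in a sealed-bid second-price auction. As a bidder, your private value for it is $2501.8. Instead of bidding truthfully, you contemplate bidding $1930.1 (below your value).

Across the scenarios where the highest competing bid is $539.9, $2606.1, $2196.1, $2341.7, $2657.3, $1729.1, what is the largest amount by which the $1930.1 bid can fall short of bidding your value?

$539.9: same outcome either way → loss $0.
$2606.1: same outcome either way → loss $0.
$2196.1: truthful gives $305.7, deviation gives $0 → loss $305.7.
$2341.7: truthful gives $160.1, deviation gives $0 → loss $160.1.
$2657.3: same outcome either way → loss $0.
$1729.1: same outcome either way → loss $0.
Maximum loss: $305.7.

$305.7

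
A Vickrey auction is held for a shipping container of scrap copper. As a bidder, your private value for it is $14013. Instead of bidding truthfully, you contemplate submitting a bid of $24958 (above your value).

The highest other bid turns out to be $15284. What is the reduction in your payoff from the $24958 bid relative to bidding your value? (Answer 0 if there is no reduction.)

Bidding your value $14013: you lose (since $14013 < $15284). Payoff $0.
Bidding $24958: you win and pay $15284. Payoff $14013 − $15284 = −$1271.
The competing bid $15284 lies between your value and your inflated bid, so overbidding wins an item priced above your value.
Loss from deviating = $0 − (−$1271) = $1271.

$1271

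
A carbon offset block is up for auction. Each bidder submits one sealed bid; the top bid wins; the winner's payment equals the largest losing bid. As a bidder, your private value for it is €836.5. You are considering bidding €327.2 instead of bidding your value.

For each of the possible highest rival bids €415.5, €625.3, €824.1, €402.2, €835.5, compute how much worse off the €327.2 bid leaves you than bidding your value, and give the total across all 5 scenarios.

The deviation costs you only when the competing bid falls strictly between €327.2 and €836.5; elsewhere both bids give the same outcome.
€415.5: truthful payoff €421, deviation payoff €0 → loss €421.
€625.3: truthful payoff €211.2, deviation payoff €0 → loss €211.2.
€824.1: truthful payoff €12.4, deviation payoff €0 → loss €12.4.
€402.2: truthful payoff €434.3, deviation payoff €0 → loss €434.3.
€835.5: truthful payoff €1, deviation payoff €0 → loss €1.
Total loss = €421 + €211.2 + €12.4 + €434.3 + €1 = €1079.9.

€1079.9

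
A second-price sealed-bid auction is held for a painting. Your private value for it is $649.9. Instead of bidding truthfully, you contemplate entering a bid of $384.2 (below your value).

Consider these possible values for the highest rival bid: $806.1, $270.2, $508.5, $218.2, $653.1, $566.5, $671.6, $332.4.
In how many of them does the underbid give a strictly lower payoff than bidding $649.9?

2

The deviation hurts exactly when the highest competing bid lies strictly between $384.2 and $649.9 — underbidding then forfeits a profitable win.
$806.1: above both → same outcome either way.
$270.2: below both → same outcome either way.
$508.5: inside the interval → strictly worse (loss $141.4).
$218.2: below both → same outcome either way.
$653.1: above both → same outcome either way.
$566.5: inside the interval → strictly worse (loss $83.4).
$671.6: above both → same outcome either way.
$332.4: below both → same outcome either way.
Count: 2.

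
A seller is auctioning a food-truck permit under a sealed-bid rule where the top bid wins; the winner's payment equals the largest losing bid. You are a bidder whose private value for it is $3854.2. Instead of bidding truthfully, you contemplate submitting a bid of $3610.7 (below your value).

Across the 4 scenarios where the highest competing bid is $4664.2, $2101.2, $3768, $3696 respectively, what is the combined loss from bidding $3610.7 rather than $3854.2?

$244.4

The deviation costs you only when the competing bid falls strictly between $3610.7 and $3854.2; elsewhere both bids give the same outcome.
$4664.2: outcomes coincide → loss $0.
$2101.2: outcomes coincide → loss $0.
$3768: truthful payoff $86.2, deviation payoff $0 → loss $86.2.
$3696: truthful payoff $158.2, deviation payoff $0 → loss $158.2.
Total loss = $86.2 + $158.2 = $244.4.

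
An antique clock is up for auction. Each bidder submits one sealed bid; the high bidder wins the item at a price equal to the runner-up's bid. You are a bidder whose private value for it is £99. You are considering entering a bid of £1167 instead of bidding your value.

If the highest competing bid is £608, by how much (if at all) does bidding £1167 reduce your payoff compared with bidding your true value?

Bidding your value £99: you lose (since £99 < £608). Payoff £0.
Bidding £1167: you win and pay £608. Payoff £99 − £608 = −£509.
The competing bid £608 lies between your value and your inflated bid, so overbidding wins an item priced above your value.
Loss from deviating = £0 − (−£509) = £509.

£509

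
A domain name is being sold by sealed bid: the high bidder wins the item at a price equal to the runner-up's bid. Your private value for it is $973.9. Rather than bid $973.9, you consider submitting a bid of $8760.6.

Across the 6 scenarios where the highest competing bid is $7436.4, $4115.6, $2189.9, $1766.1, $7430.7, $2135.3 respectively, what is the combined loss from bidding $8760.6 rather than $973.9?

$19230.6

The deviation costs you only when the competing bid falls strictly between $973.9 and $8760.6; elsewhere both bids give the same outcome.
$7436.4: truthful payoff $0, deviation payoff −$6462.5 → loss $6462.5.
$4115.6: truthful payoff $0, deviation payoff −$3141.7 → loss $3141.7.
$2189.9: truthful payoff $0, deviation payoff −$1216 → loss $1216.
$1766.1: truthful payoff $0, deviation payoff −$792.2 → loss $792.2.
$7430.7: truthful payoff $0, deviation payoff −$6456.8 → loss $6456.8.
$2135.3: truthful payoff $0, deviation payoff −$1161.4 → loss $1161.4.
Total loss = $6462.5 + $3141.7 + $1216 + $792.2 + $6456.8 + $1161.4 = $19230.6.
Because the price is fixed by the runner-up's bid, deviating from your value can only change a good outcome into a bad one — never the reverse.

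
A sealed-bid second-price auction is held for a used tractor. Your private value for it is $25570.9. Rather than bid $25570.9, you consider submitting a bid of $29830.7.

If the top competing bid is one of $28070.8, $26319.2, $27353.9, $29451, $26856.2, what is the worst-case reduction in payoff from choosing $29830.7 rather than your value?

$3880.1

$28070.8: truthful gives $0, deviation gives −$2499.9 → loss $2499.9.
$26319.2: truthful gives $0, deviation gives −$748.3 → loss $748.3.
$27353.9: truthful gives $0, deviation gives −$1783 → loss $1783.
$29451: truthful gives $0, deviation gives −$3880.1 → loss $3880.1.
$26856.2: truthful gives $0, deviation gives −$1285.3 → loss $1285.3.
Maximum loss: $3880.1.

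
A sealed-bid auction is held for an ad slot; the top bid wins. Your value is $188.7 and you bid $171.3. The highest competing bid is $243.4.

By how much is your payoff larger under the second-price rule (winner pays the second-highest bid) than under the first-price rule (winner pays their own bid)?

$0

Your bid $171.3 is below $243.4, so you lose under either rule.
Payoff is $0 in both cases; difference = $0.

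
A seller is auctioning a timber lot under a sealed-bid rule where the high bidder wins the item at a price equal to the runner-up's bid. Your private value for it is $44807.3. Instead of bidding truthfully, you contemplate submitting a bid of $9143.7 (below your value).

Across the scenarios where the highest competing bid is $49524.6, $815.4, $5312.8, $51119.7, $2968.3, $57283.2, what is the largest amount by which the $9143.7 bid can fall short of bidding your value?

$0

$49524.6: same outcome either way → loss $0.
$815.4: same outcome either way → loss $0.
$5312.8: same outcome either way → loss $0.
$51119.7: same outcome either way → loss $0.
$2968.3: same outcome either way → loss $0.
$57283.2: same outcome either way → loss $0.
Maximum loss: $0.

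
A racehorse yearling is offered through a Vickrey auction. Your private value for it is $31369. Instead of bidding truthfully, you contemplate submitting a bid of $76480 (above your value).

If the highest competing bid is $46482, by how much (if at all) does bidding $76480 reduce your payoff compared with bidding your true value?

Bidding your value $31369: you lose (since $31369 < $46482). Payoff $0.
Bidding $76480: you win and pay $46482. Payoff $31369 − $46482 = −$15113.
The competing bid $46482 lies between your value and your inflated bid, so overbidding wins an item priced above your value.
Loss from deviating = $0 − (−$15113) = $15113.
Truthful bidding weakly dominates here: raising your bid can only win items priced above your value, and lowering it can only forfeit items priced below.

$15113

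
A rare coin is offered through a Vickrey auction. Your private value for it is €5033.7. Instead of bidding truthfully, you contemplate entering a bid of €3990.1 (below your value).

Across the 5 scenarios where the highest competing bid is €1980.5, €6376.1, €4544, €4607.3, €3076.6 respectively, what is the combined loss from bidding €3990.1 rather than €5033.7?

The deviation costs you only when the competing bid falls strictly between €3990.1 and €5033.7; elsewhere both bids give the same outcome.
€1980.5: outcomes coincide → loss €0.
€6376.1: outcomes coincide → loss €0.
€4544: truthful payoff €489.7, deviation payoff €0 → loss €489.7.
€4607.3: truthful payoff €426.4, deviation payoff €0 → loss €426.4.
€3076.6: outcomes coincide → loss €0.
Total loss = €489.7 + €426.4 = €916.1.
Because the price is fixed by the runner-up's bid, deviating from your value can only change a good outcome into a bad one — never the reverse.

€916.1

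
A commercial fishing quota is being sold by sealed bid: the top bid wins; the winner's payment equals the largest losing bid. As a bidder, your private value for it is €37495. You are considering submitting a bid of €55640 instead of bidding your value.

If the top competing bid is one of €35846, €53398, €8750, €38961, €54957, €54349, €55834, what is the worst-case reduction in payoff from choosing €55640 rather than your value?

€35846: same outcome either way → loss €0.
€53398: truthful gives €0, deviation gives −€15903 → loss €15903.
€8750: same outcome either way → loss €0.
€38961: truthful gives €0, deviation gives −€1466 → loss €1466.
€54957: truthful gives €0, deviation gives −€17462 → loss €17462.
€54349: truthful gives €0, deviation gives −€16854 → loss €16854.
€55834: same outcome either way → loss €0.
Maximum loss: €17462.

€17462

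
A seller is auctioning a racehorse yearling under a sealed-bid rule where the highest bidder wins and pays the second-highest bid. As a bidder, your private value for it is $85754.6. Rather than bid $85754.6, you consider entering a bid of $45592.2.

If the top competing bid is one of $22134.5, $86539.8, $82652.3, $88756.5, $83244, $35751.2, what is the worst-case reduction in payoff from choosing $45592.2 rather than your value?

$3102.3

$22134.5: same outcome either way → loss $0.
$86539.8: same outcome either way → loss $0.
$82652.3: truthful gives $3102.3, deviation gives $0 → loss $3102.3.
$88756.5: same outcome either way → loss $0.
$83244: truthful gives $2510.6, deviation gives $0 → loss $2510.6.
$35751.2: same outcome either way → loss $0.
Maximum loss: $3102.3.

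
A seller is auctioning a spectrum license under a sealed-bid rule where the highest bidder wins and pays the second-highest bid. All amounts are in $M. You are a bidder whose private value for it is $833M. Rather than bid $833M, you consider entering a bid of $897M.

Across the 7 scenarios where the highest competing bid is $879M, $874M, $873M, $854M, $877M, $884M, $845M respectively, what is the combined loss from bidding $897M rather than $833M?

The deviation costs you only when the competing bid falls strictly between $833M and $897M; elsewhere both bids give the same outcome.
$879M: truthful payoff $0M, deviation payoff −$46M → loss $46M.
$874M: truthful payoff $0M, deviation payoff −$41M → loss $41M.
$873M: truthful payoff $0M, deviation payoff −$40M → loss $40M.
$854M: truthful payoff $0M, deviation payoff −$21M → loss $21M.
$877M: truthful payoff $0M, deviation payoff −$44M → loss $44M.
$884M: truthful payoff $0M, deviation payoff −$51M → loss $51M.
$845M: truthful payoff $0M, deviation payoff −$12M → loss $12M.
Total loss = $46M + $41M + $40M + $21M + $44M + $51M + $12M = $255M.

$255M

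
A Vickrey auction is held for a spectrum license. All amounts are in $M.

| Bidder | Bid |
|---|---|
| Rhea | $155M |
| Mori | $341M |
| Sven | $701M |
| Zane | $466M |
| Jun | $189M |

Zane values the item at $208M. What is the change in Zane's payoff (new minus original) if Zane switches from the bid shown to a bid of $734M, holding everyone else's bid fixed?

−$493M

The highest bid among the other bidders is $701M; Zane's bid doesn't change that.
Original bid $466M: Zane is not highest (top rival bid is $701M); payoff $0M.
Alternative bid $734M: Zane is highest, pays the top rival bid $701M; payoff $208M − $701M = −$493M.
Change in payoff = −$493M − ($0M) = −$493M.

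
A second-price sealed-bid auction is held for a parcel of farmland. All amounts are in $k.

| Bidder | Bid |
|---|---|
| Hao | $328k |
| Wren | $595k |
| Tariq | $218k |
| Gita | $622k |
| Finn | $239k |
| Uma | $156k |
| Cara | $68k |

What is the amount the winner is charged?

$595k

Highest bid: Gita at $622k, so Gita wins.
Second-highest bid: Wren at $595k — that is the price the winner pays.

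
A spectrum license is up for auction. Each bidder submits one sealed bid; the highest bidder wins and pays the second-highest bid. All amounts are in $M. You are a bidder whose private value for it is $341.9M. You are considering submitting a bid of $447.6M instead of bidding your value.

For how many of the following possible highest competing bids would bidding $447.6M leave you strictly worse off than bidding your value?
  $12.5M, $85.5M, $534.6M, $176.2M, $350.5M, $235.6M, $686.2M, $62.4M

The deviation hurts exactly when the highest competing bid lies strictly between $341.9M and $447.6M — overbidding then wins at a price above your value.
$12.5M: below both → same outcome either way.
$85.5M: below both → same outcome either way.
$534.6M: above both → same outcome either way.
$176.2M: below both → same outcome either way.
$350.5M: inside the interval → strictly worse (loss $8.6M).
$235.6M: below both → same outcome either way.
$686.2M: above both → same outcome either way.
$62.4M: below both → same outcome either way.
Count: 1.

1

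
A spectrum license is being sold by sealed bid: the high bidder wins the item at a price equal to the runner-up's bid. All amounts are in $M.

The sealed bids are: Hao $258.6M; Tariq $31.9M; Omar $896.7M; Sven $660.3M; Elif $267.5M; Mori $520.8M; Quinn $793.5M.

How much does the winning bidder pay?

Highest bid: Omar at $896.7M, so Omar wins.
Second-highest bid: Quinn at $793.5M — that is the price the winner pays.

$793.5M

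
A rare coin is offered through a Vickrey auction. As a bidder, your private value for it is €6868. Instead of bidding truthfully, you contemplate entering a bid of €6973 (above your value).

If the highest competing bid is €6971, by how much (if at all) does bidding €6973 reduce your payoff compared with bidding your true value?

€103

Bidding your value €6868: you lose (since €6868 < €6971). Payoff €0.
Bidding €6973: you win and pay €6971. Payoff €6868 − €6971 = −€103.
The competing bid €6971 lies between your value and your inflated bid, so overbidding wins an item priced above your value.
Loss from deviating = €0 − (−€103) = €103.
In a second-price auction your bid sets only whether you win, not what you pay, so bidding your true value is weakly dominant.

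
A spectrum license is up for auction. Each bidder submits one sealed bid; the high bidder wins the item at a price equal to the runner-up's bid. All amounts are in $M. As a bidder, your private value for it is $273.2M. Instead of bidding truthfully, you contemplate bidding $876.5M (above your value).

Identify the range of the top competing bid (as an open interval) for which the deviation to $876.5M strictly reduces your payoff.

($273.2M, $876.5M)

If the competing bid is below $273.2M, both bids win at the same price — no difference.
If it is above $876.5M, both bids lose — no difference.
If it lies strictly between $273.2M and $876.5M, bidding your value loses (payoff 0) while bidding $876.5M wins at a price above your value (payoff negative).
So the deviation strictly hurts on the open interval ($273.2M, $876.5M).
Because the price is fixed by the runner-up's bid, deviating from your value can only change a good outcome into a bad one — never the reverse.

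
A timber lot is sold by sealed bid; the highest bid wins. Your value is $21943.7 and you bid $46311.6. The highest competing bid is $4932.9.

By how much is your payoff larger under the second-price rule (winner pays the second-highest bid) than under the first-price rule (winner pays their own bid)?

$41378.7

You have the highest bid, so you win under either rule.
Second-price: pay $4932.9 → payoff $17010.8.
First-price: pay your own bid $46311.6 → payoff −$24367.9.
Difference = $17010.8 − (−$24367.9) = $41378.7.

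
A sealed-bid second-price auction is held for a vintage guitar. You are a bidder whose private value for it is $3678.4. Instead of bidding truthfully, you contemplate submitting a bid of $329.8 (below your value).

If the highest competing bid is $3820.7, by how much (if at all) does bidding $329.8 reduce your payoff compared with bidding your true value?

$0

Bidding your value $3678.4: you lose (since $3678.4 < $3820.7). Payoff $0.
Bidding $329.8: you lose. Payoff $0.
Difference = $0 − $0 = $0; both bids lead to the same outcome because the competing bid is above both your value and your alternative bid.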